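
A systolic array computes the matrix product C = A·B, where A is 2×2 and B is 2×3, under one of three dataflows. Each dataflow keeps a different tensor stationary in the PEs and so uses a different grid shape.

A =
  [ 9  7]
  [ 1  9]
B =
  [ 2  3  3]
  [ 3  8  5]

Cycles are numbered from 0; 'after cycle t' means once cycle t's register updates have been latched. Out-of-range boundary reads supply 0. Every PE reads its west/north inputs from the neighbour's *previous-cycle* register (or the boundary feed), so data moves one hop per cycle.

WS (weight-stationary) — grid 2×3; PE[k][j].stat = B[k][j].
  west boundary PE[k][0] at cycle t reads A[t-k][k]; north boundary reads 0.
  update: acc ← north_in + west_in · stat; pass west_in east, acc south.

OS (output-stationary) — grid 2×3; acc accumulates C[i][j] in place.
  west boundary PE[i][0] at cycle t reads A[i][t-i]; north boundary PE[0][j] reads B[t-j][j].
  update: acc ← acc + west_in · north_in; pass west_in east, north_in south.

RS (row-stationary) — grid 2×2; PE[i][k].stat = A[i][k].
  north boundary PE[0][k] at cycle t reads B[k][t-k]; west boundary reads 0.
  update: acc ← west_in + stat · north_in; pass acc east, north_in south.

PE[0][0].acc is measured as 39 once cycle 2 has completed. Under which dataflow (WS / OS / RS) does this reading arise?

WS [2×3] PE[0][0] across cycles:
  step 0 · PE0,0: acc=18; fwd→9 fwd↓18
  step 1 · PE0,0: acc=2; fwd→1 fwd↓2
  step 2 · PE0,0: acc=0; fwd→0 fwd↓0
OS [2×3] PE[0][0] across cycles:
  step 0 · PE0,0: acc=18; fwd→9 fwd↓2
  step 1 · PE0,0: acc=39; fwd→7 fwd↓3
  step 2 · PE0,0: acc=39; fwd→0 fwd↓0
RS [2×2] PE[0][0] across cycles:
  step 0 · PE0,0: acc=18; fwd→18 fwd↓2
  step 1 · PE0,0: acc=27; fwd→27 fwd↓3
  step 2 · PE0,0: acc=27; fwd→27 fwd↓3

dataflow = OS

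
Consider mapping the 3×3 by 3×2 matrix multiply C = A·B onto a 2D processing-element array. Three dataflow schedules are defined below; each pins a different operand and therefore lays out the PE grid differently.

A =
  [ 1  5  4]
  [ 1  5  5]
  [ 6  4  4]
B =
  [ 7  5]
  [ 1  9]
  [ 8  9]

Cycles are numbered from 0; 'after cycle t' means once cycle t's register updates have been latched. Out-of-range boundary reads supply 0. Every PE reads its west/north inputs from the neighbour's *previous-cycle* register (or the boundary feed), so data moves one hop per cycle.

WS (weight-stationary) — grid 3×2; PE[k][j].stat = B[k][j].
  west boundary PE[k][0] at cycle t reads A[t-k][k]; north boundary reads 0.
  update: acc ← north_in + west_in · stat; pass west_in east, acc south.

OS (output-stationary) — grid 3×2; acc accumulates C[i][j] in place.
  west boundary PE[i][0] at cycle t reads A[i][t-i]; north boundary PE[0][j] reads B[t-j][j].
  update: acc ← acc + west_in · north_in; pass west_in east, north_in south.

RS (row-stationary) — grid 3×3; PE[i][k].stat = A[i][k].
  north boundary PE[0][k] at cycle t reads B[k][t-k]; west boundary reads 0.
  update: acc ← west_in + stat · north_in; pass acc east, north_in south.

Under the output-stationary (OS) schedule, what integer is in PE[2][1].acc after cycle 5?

PE[2][1].acc = 102

Tracing OS — 3×2 array, target PE[2][1]:
  [0] (1,1) acc=0 (h:0 v:0)
  [0] (2,0) acc=0 (h:0 v:0)
  [0] (2,1) acc=0 (h:0 v:0)
  [1] (1,1) acc=0 (h:0 v:0)
  [1] (2,0) acc=0 (h:0 v:0)
  [1] (2,1) acc=0 (h:0 v:0)
  [2] (1,1) acc=5 (h:1 v:5)
  [2] (2,0) acc=42 (h:6 v:7)
  [2] (2,1) acc=0 (h:0 v:0)
  [3] (1,1) acc=50 (h:5 v:9)
  [3] (2,0) acc=46 (h:4 v:1)
  [3] (2,1) acc=30 (h:6 v:5)
  [4] (1,1) acc=95 (h:5 v:9)
  [4] (2,0) acc=78 (h:4 v:8)
  [4] (2,1) acc=66 (h:4 v:9)
  [5] (1,1) acc=95 (h:0 v:0)
  [5] (2,0) acc=78 (h:0 v:0)
  [5] (2,1) acc=102 (h:4 v:9)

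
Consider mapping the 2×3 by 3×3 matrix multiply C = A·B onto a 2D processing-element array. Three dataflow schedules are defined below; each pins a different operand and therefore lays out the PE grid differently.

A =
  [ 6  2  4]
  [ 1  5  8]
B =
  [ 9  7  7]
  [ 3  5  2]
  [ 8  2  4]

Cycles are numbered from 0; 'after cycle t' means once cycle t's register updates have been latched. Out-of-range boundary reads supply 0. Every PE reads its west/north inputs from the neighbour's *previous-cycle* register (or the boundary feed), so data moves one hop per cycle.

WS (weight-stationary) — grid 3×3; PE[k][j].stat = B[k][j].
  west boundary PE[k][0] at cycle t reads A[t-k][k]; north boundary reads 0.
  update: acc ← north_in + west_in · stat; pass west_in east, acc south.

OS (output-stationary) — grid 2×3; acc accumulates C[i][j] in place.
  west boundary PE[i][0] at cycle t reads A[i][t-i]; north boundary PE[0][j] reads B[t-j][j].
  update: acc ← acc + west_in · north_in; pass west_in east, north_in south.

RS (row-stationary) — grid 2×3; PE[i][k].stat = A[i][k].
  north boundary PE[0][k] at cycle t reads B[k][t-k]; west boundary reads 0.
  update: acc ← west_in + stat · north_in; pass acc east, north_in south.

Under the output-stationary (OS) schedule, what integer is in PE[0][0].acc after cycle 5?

PE[0][0].acc = 92

OS 2×3: PE[0][0] cycle-by-cycle (with neighbour feeds):
  after 0 — PE[0][0] acc=54, pass-E 6, pass-S 9
  after 1 — PE[0][0] acc=60, pass-E 2, pass-S 3
  after 2 — PE[0][0] acc=92, pass-E 4, pass-S 8
  after 3 — PE[0][0] acc=92, pass-E 0, pass-S 0
  after 4 — PE[0][0] acc=92, pass-E 0, pass-S 0
  after 5 — PE[0][0] acc=92, pass-E 0, pass-S 0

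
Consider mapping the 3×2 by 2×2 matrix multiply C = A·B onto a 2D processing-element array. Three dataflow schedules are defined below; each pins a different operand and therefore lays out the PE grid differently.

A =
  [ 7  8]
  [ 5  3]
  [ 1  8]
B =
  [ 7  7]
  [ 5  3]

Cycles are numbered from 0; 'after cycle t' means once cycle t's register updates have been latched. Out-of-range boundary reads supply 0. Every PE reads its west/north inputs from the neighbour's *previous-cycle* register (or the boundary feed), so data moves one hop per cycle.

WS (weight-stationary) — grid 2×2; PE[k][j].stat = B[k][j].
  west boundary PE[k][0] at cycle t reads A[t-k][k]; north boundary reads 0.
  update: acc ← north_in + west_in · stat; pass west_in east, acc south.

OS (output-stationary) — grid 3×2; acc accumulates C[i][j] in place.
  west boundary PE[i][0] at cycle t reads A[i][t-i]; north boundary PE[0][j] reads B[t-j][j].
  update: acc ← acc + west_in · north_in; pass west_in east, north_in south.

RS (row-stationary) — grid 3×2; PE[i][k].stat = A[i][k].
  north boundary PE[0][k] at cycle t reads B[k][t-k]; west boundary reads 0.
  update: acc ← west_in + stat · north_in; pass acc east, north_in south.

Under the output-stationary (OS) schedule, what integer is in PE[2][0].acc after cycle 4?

Tracing OS — 3×2 array, target PE[2][0]:
  c0 r1c0: 0 / 0 / 0
  c0 r2c0: 0 / 0 / 0
  c1 r1c0: 35 / 5 / 7
  c1 r2c0: 0 / 0 / 0
  c2 r1c0: 50 / 3 / 5
  c2 r2c0: 7 / 1 / 7
  c3 r1c0: 50 / 0 / 0
  c3 r2c0: 47 / 8 / 5
  c4 r1c0: 50 / 0 / 0
  c4 r2c0: 47 / 0 / 0

PE[2][0].acc = 47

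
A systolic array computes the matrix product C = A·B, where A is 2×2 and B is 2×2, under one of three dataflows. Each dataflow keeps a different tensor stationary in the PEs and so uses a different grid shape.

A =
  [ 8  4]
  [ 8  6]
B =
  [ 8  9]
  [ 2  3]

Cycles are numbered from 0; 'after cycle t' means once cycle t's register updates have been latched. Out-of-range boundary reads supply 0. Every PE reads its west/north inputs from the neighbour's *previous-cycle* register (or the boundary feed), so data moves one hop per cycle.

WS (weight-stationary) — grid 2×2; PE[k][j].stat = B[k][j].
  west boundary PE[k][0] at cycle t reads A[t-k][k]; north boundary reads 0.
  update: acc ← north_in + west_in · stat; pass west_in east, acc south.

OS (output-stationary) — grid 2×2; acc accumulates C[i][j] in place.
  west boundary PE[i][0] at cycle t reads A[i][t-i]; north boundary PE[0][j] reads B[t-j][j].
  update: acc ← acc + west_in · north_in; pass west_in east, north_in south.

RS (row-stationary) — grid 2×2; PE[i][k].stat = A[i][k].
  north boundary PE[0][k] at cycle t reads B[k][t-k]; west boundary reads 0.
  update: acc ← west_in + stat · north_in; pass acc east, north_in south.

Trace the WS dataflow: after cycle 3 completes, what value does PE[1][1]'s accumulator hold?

Tracing WS — 2×2 array, target PE[1][1]:
  cycle 0: PE[0][1] → acc 0, east 0, south 0
  cycle 0: PE[1][0] → acc 0, east 0, south 0
  cycle 0: PE[1][1] → acc 0, east 0, south 0
  cycle 1: PE[0][1] → acc 72, east 8, south 72
  cycle 1: PE[1][0] → acc 72, east 4, south 72
  cycle 1: PE[1][1] → acc 0, east 0, south 0
  cycle 2: PE[0][1] → acc 72, east 8, south 72
  cycle 2: PE[1][0] → acc 76, east 6, south 76
  cycle 2: PE[1][1] → acc 84, east 4, south 84
  cycle 3: PE[0][1] → acc 0, east 0, south 0
  cycle 3: PE[1][0] → acc 0, east 0, south 0
  cycle 3: PE[1][1] → acc 90, east 6, south 90

PE[1][1].acc = 90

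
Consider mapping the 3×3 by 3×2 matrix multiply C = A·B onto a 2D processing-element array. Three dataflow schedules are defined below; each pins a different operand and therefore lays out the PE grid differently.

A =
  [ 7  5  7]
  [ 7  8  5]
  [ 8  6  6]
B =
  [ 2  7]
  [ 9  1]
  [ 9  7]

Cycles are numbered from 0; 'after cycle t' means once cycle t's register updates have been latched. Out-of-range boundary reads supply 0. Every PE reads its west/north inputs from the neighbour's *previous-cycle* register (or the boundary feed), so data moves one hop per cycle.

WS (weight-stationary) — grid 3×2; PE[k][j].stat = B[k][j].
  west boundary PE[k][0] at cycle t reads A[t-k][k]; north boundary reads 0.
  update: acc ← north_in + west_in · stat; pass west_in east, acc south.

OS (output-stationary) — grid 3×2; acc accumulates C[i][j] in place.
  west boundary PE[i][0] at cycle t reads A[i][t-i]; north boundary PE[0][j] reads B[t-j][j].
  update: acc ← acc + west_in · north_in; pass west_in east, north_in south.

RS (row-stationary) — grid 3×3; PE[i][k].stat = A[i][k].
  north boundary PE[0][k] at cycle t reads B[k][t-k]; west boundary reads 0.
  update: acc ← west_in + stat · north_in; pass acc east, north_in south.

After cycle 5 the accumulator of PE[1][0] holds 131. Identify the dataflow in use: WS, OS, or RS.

WS [3×2] PE[1][0] across cycles:
  @0  [1,0]  acc 0  |  →0  ↓0
  @1  [1,0]  acc 59  |  →5  ↓59
  @2  [1,0]  acc 86  |  →8  ↓86
  @3  [1,0]  acc 70  |  →6  ↓70
  @4  [1,0]  acc 0  |  →0  ↓0
  @5  [1,0]  acc 0  |  →0  ↓0
OS [3×2] PE[1][0] across cycles:
  @0  [1,0]  acc 0  |  →0  ↓0
  @1  [1,0]  acc 14  |  →7  ↓2
  @2  [1,0]  acc 86  |  →8  ↓9
  @3  [1,0]  acc 131  |  →5  ↓9
  @4  [1,0]  acc 131  |  →0  ↓0
  @5  [1,0]  acc 131  |  →0  ↓0
RS [3×3] PE[1][0] across cycles:
  @0  [1,0]  acc 0  |  →0  ↓0
  @1  [1,0]  acc 14  |  →14  ↓2
  @2  [1,0]  acc 49  |  →49  ↓7
  @3  [1,0]  acc 0  |  →0  ↓0
  @4  [1,0]  acc 0  |  →0  ↓0
  @5  [1,0]  acc 0  |  →0  ↓0

dataflow = OS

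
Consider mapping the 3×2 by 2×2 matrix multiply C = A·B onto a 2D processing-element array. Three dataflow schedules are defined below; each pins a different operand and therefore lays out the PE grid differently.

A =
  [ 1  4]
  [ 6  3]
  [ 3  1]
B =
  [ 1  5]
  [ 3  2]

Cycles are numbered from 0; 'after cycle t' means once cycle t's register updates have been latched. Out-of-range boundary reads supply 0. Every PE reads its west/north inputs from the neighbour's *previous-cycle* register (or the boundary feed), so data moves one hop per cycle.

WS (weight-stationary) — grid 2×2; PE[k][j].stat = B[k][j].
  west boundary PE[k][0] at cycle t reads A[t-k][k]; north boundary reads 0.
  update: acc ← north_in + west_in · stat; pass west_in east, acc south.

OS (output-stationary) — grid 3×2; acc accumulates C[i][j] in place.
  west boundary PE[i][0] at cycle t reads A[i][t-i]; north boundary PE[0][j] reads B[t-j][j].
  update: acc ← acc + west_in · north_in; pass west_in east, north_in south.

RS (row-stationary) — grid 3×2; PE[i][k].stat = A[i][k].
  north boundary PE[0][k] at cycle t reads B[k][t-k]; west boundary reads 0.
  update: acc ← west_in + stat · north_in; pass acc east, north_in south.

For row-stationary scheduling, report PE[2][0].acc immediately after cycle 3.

PE[2][0].acc = 15

Tracing RS — 3×2 array, target PE[2][0]:
  step 0 · PE1,0: acc=0; fwd→0 fwd↓0
  step 0 · PE2,0: acc=0; fwd→0 fwd↓0
  step 1 · PE1,0: acc=6; fwd→6 fwd↓1
  step 1 · PE2,0: acc=0; fwd→0 fwd↓0
  step 2 · PE1,0: acc=30; fwd→30 fwd↓5
  step 2 · PE2,0: acc=3; fwd→3 fwd↓1
  step 3 · PE1,0: acc=0; fwd→0 fwd↓0
  step 3 · PE2,0: acc=15; fwd→15 fwd↓5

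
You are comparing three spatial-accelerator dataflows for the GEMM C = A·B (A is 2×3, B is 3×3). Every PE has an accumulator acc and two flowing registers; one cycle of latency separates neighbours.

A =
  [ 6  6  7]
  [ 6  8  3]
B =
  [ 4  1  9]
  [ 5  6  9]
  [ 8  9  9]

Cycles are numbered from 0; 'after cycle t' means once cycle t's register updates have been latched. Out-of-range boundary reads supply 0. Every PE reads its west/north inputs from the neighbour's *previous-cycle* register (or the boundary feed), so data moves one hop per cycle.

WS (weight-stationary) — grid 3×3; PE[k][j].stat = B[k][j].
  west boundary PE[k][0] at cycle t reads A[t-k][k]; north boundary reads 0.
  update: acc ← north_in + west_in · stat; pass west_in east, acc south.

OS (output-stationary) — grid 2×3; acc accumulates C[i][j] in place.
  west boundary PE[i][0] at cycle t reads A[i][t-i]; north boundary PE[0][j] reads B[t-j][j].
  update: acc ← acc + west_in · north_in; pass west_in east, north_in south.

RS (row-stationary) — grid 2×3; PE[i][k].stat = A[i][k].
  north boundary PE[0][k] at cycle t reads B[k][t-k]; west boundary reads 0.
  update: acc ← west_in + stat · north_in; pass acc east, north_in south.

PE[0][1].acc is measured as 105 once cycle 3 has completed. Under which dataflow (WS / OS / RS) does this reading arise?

WS (3×3 grid), PE[0][1]:
  c0 r0c1: 0 / 0 / 0
  c1 r0c1: 6 / 6 / 6
  c2 r0c1: 6 / 6 / 6
  c3 r0c1: 0 / 0 / 0
OS (2×3 grid), PE[0][1]:
  c0 r0c1: 0 / 0 / 0
  c1 r0c1: 6 / 6 / 1
  c2 r0c1: 42 / 6 / 6
  c3 r0c1: 105 / 7 / 9
RS (2×3 grid), PE[0][1]:
  c0 r0c1: 0 / 0 / 0
  c1 r0c1: 54 / 54 / 5
  c2 r0c1: 42 / 42 / 6
  c3 r0c1: 108 / 108 / 9

dataflow = OS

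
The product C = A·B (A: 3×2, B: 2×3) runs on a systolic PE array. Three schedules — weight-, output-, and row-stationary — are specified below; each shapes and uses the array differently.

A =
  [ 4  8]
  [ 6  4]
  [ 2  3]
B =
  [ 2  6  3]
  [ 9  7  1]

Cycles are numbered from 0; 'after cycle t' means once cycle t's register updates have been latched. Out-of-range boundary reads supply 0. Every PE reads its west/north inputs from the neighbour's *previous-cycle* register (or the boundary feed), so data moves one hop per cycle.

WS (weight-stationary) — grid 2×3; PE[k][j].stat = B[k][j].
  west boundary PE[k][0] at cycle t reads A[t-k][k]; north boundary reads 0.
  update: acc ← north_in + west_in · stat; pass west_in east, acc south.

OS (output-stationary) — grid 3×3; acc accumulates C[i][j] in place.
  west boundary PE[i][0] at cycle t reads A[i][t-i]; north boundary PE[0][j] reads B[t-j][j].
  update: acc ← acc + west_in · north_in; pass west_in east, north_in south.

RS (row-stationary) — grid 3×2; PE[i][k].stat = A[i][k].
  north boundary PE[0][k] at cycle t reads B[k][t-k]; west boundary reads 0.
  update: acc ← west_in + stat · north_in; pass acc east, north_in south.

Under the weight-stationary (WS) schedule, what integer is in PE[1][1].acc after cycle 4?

WS (2×3). Following PE[1][1] plus its west/north inputs:
  c0 r0c1: 0 / 0 / 0
  c0 r1c0: 0 / 0 / 0
  c0 r1c1: 0 / 0 / 0
  c1 r0c1: 24 / 4 / 24
  c1 r1c0: 80 / 8 / 80
  c1 r1c1: 0 / 0 / 0
  c2 r0c1: 36 / 6 / 36
  c2 r1c0: 48 / 4 / 48
  c2 r1c1: 80 / 8 / 80
  c3 r0c1: 12 / 2 / 12
  c3 r1c0: 31 / 3 / 31
  c3 r1c1: 64 / 4 / 64
  c4 r0c1: 0 / 0 / 0
  c4 r1c0: 0 / 0 / 0
  c4 r1c1: 33 / 3 / 33

PE[1][1].acc = 33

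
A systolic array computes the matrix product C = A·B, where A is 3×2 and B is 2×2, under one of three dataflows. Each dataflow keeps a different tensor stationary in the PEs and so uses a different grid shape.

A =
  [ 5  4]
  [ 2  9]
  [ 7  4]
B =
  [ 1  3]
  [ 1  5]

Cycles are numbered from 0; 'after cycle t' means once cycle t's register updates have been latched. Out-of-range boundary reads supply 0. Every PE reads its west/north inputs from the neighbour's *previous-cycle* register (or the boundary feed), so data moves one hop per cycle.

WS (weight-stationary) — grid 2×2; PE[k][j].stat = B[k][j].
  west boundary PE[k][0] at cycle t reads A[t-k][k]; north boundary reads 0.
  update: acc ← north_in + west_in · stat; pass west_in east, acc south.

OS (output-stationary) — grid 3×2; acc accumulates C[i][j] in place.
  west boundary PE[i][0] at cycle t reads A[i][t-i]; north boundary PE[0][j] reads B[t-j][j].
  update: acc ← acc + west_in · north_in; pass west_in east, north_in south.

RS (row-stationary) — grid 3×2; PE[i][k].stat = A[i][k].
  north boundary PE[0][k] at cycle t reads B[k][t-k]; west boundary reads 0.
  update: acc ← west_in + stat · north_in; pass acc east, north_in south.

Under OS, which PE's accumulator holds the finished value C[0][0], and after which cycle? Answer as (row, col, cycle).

OS — PE[0][0] is where C[0][0] collects:
  0: (0,0).acc=5  regs=<5,1>
  1: (0,0).acc=9  regs=<4,1>

(row, col, cycle) = (0, 0, 1)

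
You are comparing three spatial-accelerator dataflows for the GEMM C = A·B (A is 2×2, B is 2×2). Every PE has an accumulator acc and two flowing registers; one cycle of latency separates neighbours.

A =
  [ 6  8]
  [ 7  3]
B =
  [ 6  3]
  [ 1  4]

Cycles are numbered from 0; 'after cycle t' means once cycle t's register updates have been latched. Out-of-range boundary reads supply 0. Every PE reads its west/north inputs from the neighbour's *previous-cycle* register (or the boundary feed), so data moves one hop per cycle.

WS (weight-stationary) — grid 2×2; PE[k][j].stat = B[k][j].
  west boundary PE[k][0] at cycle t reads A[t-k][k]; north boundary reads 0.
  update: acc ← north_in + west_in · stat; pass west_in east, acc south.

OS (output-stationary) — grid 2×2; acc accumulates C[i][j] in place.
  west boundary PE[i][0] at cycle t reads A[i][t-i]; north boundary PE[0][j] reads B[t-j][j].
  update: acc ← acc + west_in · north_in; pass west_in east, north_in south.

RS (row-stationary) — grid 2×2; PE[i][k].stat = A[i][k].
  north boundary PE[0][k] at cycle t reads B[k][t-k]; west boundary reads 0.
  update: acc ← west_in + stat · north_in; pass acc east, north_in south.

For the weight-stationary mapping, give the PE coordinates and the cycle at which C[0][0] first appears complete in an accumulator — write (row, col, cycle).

(row, col, cycle) = (1, 0, 1)

Under WS, C[0][0] lands at PE[1][0]:
  t=0 PE[1][0]: acc=0 h=0 v=0
  t=1 PE[1][0]: acc=44 h=8 v=44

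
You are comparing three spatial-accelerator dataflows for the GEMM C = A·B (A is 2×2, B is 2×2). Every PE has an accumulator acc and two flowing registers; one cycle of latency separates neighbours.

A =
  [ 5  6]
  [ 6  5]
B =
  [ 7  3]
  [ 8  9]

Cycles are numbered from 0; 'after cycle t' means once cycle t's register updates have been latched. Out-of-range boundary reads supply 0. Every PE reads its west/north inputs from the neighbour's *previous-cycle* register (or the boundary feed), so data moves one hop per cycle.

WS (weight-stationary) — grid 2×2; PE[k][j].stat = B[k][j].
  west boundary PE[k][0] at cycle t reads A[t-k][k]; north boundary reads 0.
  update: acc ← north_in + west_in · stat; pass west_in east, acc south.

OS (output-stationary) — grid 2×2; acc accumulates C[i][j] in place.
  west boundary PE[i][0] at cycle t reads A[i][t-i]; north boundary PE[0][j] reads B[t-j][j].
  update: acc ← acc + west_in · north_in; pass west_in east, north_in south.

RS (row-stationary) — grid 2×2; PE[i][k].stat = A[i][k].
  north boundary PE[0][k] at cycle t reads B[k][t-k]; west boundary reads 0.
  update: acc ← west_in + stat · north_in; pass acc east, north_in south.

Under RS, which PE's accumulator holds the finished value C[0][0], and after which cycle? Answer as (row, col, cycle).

(row, col, cycle) = (0, 1, 1)

Under RS, C[0][0] lands at PE[0][1]:
  @0  [0,1]  acc 0  |  →0  ↓0
  @1  [0,1]  acc 83  |  →83  ↓8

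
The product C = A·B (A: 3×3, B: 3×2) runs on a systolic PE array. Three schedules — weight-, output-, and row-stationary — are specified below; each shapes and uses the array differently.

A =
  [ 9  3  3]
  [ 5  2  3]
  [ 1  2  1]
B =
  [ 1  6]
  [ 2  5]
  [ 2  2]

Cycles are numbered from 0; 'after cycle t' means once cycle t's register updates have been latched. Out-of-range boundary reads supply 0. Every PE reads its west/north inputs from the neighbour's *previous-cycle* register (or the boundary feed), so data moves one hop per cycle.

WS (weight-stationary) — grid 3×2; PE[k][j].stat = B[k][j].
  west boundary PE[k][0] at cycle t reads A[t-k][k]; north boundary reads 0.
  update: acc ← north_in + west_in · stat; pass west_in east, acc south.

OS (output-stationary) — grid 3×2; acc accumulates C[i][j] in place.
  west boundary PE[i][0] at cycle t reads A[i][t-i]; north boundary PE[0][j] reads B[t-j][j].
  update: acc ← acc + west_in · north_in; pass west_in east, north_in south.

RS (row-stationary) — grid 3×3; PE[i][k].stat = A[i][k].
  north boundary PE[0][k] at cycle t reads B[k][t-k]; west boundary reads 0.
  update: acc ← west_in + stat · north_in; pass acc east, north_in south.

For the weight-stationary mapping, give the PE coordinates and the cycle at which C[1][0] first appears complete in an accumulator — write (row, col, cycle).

(row, col, cycle) = (2, 0, 3)

WS — PE[2][0] is where C[1][0] collects:
  0: (2,0).acc=0  regs=<0,0>
  1: (2,0).acc=0  regs=<0,0>
  2: (2,0).acc=21  regs=<3,21>
  3: (2,0).acc=15  regs=<3,15>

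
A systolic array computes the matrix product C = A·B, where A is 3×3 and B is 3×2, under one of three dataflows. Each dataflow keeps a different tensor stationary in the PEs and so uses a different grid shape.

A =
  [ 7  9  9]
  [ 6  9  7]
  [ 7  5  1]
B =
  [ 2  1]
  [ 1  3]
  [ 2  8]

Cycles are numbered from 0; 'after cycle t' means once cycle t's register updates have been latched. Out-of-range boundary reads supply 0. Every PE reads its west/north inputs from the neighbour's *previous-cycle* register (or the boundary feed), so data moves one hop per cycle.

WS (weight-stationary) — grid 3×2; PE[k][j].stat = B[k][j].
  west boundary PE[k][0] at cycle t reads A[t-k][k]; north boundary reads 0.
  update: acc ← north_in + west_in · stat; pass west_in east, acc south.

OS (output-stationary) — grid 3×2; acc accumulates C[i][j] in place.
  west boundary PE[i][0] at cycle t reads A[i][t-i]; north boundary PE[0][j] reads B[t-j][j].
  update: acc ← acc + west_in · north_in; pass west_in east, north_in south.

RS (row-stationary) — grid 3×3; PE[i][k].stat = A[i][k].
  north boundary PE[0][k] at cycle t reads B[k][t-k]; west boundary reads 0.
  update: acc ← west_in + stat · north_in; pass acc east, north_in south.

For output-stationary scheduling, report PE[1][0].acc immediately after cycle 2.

OS (3×2). Following PE[1][0] plus its west/north inputs:
  [0] (0,0) acc=14 (h:7 v:2)
  [0] (1,0) acc=0 (h:0 v:0)
  [1] (0,0) acc=23 (h:9 v:1)
  [1] (1,0) acc=12 (h:6 v:2)
  [2] (0,0) acc=41 (h:9 v:2)
  [2] (1,0) acc=21 (h:9 v:1)

PE[1][0].acc = 21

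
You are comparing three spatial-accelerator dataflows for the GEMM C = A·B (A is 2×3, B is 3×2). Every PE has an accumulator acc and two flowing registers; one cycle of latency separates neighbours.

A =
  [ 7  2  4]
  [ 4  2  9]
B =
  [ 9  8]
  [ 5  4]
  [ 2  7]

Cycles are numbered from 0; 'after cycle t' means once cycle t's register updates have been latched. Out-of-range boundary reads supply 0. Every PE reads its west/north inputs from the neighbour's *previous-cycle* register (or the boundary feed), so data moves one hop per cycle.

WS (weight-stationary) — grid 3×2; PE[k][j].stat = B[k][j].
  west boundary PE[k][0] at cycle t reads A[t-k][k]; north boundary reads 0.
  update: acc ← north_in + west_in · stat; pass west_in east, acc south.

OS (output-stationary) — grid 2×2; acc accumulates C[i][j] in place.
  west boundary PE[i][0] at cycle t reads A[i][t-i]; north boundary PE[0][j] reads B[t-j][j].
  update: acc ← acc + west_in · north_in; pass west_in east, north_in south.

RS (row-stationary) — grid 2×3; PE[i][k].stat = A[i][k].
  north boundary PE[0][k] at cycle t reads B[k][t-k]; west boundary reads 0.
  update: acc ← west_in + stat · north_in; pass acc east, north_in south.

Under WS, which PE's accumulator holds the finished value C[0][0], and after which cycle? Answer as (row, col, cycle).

WS: C[0][0] accumulates in PE[2][0]:
  @0  [2,0]  acc 0  |  →0  ↓0
  @1  [2,0]  acc 0  |  →0  ↓0
  @2  [2,0]  acc 81  |  →4  ↓81

(row, col, cycle) = (2, 0, 2)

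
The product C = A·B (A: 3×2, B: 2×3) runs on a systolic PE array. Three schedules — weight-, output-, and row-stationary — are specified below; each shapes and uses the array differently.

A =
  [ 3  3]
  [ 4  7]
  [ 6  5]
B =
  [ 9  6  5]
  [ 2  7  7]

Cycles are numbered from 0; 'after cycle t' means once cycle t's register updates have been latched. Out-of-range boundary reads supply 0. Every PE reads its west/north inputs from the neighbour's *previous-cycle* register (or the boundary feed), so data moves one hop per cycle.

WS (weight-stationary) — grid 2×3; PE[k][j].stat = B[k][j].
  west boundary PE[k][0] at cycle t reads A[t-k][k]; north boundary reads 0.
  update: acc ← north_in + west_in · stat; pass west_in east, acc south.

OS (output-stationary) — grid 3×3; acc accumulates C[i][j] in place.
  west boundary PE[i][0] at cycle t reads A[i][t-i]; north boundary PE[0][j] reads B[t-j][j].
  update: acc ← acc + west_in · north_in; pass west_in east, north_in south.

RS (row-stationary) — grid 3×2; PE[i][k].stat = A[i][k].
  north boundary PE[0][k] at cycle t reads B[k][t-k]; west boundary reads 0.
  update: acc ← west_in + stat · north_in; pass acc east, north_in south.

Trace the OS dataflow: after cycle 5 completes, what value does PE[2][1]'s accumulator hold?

PE[2][1].acc = 71

OS 3×3: PE[2][1] cycle-by-cycle (with neighbour feeds):
  cycle 0: PE[1][1] → acc 0, east 0, south 0
  cycle 0: PE[2][0] → acc 0, east 0, south 0
  cycle 0: PE[2][1] → acc 0, east 0, south 0
  cycle 1: PE[1][1] → acc 0, east 0, south 0
  cycle 1: PE[2][0] → acc 0, east 0, south 0
  cycle 1: PE[2][1] → acc 0, east 0, south 0
  cycle 2: PE[1][1] → acc 24, east 4, south 6
  cycle 2: PE[2][0] → acc 54, east 6, south 9
  cycle 2: PE[2][1] → acc 0, east 0, south 0
  cycle 3: PE[1][1] → acc 73, east 7, south 7
  cycle 3: PE[2][0] → acc 64, east 5, south 2
  cycle 3: PE[2][1] → acc 36, east 6, south 6
  cycle 4: PE[1][1] → acc 73, east 0, south 0
  cycle 4: PE[2][0] → acc 64, east 0, south 0
  cycle 4: PE[2][1] → acc 71, east 5, south 7
  cycle 5: PE[1][1] → acc 73, east 0, south 0
  cycle 5: PE[2][0] → acc 64, east 0, south 0
  cycle 5: PE[2][1] → acc 71, east 0, south 0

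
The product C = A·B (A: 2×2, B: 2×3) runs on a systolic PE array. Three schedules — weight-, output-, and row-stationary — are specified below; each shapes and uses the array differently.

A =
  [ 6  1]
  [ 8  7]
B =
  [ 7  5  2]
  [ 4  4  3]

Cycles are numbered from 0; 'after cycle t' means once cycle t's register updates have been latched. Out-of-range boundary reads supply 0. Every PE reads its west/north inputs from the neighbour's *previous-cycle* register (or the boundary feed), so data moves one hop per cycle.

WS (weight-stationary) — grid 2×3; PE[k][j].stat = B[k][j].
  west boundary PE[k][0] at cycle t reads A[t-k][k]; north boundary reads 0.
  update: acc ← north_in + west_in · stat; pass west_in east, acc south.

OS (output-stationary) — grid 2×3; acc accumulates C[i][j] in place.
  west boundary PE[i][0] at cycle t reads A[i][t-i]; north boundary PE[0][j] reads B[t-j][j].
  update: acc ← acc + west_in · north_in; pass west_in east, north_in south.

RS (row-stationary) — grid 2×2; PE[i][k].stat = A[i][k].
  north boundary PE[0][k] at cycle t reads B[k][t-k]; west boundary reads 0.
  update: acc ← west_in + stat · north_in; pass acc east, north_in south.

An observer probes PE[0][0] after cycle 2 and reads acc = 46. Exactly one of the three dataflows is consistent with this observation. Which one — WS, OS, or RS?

— WS: 2×3; PE[0][0] trace:
  [0] (0,0) acc=42 (h:6 v:42)
  [1] (0,0) acc=56 (h:8 v:56)
  [2] (0,0) acc=0 (h:0 v:0)
— OS: 2×3; PE[0][0] trace:
  [0] (0,0) acc=42 (h:6 v:7)
  [1] (0,0) acc=46 (h:1 v:4)
  [2] (0,0) acc=46 (h:0 v:0)
— RS: 2×2; PE[0][0] trace:
  [0] (0,0) acc=42 (h:42 v:7)
  [1] (0,0) acc=30 (h:30 v:5)
  [2] (0,0) acc=12 (h:12 v:2)

dataflow = OS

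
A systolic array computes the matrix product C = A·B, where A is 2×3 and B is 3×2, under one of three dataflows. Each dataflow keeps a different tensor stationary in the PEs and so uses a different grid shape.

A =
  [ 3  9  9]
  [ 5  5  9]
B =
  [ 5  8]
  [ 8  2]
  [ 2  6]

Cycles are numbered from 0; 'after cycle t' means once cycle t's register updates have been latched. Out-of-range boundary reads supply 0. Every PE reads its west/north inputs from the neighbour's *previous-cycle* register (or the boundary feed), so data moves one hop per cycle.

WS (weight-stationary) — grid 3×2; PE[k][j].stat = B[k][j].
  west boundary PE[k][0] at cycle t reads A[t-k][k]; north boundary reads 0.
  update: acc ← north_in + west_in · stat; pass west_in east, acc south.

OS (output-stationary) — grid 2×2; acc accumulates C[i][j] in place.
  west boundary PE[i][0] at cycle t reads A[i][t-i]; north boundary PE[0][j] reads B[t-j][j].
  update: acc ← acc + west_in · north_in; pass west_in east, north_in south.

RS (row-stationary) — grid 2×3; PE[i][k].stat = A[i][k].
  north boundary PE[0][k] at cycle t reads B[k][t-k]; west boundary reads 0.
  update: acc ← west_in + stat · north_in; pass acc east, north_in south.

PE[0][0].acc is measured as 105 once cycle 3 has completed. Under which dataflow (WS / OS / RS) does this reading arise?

dataflow = OS

— WS: 3×2; PE[0][0] trace:
  t=0 PE[0][0]: acc=15 h=3 v=15
  t=1 PE[0][0]: acc=25 h=5 v=25
  t=2 PE[0][0]: acc=0 h=0 v=0
  t=3 PE[0][0]: acc=0 h=0 v=0
— OS: 2×2; PE[0][0] trace:
  t=0 PE[0][0]: acc=15 h=3 v=5
  t=1 PE[0][0]: acc=87 h=9 v=8
  t=2 PE[0][0]: acc=105 h=9 v=2
  t=3 PE[0][0]: acc=105 h=0 v=0
— RS: 2×3; PE[0][0] trace:
  t=0 PE[0][0]: acc=15 h=15 v=5
  t=1 PE[0][0]: acc=24 h=24 v=8
  t=2 PE[0][0]: acc=0 h=0 v=0
  t=3 PE[0][0]: acc=0 h=0 v=0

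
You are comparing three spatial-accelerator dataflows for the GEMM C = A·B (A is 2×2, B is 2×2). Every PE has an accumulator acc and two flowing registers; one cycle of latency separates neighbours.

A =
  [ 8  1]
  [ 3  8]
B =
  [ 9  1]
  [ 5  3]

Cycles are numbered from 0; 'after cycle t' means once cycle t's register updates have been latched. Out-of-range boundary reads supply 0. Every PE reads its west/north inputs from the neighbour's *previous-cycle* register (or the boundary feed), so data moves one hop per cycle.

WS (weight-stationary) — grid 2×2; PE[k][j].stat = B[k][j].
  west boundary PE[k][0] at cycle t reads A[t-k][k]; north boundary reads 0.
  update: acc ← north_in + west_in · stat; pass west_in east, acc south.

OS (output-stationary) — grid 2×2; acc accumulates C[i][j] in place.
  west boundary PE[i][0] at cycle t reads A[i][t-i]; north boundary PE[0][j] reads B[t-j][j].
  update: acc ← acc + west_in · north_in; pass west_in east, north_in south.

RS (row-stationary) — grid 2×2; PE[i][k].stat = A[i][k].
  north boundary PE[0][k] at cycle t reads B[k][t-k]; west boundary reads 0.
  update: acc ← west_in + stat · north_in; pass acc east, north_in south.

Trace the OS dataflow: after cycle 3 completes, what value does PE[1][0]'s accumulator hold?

Tracing OS — 2×2 array, target PE[1][0]:
  c0 r0c0: 72 / 8 / 9
  c0 r1c0: 0 / 0 / 0
  c1 r0c0: 77 / 1 / 5
  c1 r1c0: 27 / 3 / 9
  c2 r0c0: 77 / 0 / 0
  c2 r1c0: 67 / 8 / 5
  c3 r0c0: 77 / 0 / 0
  c3 r1c0: 67 / 0 / 0

PE[1][0].acc = 67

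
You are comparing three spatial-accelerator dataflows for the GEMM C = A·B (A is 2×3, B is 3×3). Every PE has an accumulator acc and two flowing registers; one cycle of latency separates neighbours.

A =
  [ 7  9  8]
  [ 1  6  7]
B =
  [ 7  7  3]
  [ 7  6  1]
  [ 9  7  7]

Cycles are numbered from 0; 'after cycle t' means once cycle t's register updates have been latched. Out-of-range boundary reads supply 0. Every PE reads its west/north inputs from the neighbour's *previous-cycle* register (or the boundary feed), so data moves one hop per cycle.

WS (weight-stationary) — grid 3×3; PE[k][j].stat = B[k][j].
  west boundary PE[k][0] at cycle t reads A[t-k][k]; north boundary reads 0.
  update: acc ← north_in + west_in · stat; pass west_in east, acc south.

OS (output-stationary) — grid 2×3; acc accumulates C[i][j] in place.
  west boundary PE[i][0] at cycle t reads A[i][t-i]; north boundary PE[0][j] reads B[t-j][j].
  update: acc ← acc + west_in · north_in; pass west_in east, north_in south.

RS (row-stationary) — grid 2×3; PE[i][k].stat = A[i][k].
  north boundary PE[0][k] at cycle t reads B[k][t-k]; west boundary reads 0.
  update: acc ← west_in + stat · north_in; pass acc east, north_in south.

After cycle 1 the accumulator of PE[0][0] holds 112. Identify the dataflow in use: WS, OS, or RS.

dataflow = OS

WS [3×3] PE[0][0] across cycles:
  t=0 PE[0][0]: acc=49 h=7 v=49
  t=1 PE[0][0]: acc=7 h=1 v=7
OS [2×3] PE[0][0] across cycles:
  t=0 PE[0][0]: acc=49 h=7 v=7
  t=1 PE[0][0]: acc=112 h=9 v=7
RS [2×3] PE[0][0] across cycles:
  t=0 PE[0][0]: acc=49 h=49 v=7
  t=1 PE[0][0]: acc=49 h=49 v=7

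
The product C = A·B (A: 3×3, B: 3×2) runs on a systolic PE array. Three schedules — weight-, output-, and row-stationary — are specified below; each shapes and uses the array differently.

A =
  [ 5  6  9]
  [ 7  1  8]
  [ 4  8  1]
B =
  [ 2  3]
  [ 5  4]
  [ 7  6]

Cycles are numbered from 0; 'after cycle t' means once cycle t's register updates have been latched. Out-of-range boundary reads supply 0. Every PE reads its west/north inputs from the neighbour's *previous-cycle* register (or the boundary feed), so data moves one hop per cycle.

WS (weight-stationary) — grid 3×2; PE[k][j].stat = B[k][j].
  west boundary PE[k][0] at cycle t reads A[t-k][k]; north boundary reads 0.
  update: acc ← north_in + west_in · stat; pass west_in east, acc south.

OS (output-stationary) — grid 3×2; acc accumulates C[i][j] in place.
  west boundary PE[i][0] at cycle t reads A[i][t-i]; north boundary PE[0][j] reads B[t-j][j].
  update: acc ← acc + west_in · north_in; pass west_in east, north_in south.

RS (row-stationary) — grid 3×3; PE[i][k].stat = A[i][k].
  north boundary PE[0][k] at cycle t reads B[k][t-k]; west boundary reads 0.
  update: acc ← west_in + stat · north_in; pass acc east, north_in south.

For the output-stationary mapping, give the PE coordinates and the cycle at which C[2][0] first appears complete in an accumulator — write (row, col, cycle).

(row, col, cycle) = (2, 0, 4)

Under OS, C[2][0] lands at PE[2][0]:
  0: (2,0).acc=0  regs=<0,0>
  1: (2,0).acc=0  regs=<0,0>
  2: (2,0).acc=8  regs=<4,2>
  3: (2,0).acc=48  regs=<8,5>
  4: (2,0).acc=55  regs=<1,7>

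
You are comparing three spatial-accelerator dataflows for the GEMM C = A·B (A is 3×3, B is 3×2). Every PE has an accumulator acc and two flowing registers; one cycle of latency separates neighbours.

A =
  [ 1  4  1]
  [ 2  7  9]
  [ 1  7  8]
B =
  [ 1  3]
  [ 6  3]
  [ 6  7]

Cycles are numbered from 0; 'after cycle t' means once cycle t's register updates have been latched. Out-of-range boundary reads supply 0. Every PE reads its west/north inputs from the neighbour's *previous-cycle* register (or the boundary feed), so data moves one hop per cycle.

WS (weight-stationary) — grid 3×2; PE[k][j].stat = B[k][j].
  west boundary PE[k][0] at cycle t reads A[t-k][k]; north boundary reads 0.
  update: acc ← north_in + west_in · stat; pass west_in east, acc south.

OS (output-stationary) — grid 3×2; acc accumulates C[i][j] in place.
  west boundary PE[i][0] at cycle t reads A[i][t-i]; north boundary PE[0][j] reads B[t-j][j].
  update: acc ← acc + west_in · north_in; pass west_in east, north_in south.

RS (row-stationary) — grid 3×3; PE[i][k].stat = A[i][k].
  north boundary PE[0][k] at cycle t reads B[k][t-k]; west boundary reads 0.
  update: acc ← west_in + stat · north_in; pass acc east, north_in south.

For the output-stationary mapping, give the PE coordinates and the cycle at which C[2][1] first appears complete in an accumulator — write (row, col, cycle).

OS: C[2][1] accumulates in PE[2][1]:
  @0  [2,1]  acc 0  |  →0  ↓0
  @1  [2,1]  acc 0  |  →0  ↓0
  @2  [2,1]  acc 0  |  →0  ↓0
  @3  [2,1]  acc 3  |  →1  ↓3
  @4  [2,1]  acc 24  |  →7  ↓3
  @5  [2,1]  acc 80  |  →8  ↓7

(row, col, cycle) = (2, 1, 5)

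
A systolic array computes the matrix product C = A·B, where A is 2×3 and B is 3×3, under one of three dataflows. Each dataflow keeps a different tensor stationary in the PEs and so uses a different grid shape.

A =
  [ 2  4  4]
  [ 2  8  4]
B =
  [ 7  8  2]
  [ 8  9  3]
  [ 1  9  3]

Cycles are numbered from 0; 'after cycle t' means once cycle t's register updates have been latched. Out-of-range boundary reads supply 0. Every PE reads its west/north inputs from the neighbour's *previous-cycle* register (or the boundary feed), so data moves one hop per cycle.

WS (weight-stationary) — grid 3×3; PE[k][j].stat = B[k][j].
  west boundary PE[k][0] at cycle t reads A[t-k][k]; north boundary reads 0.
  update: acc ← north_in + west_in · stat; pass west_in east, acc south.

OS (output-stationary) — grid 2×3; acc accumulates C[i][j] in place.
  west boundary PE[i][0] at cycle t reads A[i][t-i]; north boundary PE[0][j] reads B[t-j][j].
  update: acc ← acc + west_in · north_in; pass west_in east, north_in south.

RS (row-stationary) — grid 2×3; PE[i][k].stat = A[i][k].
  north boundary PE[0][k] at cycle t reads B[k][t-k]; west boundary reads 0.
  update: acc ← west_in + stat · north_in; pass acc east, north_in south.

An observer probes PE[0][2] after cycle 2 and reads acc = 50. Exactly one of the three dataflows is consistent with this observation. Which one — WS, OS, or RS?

dataflow = RS

Under WS (3×3), PE[0][2]:
  after 0 — PE[0][2] acc=0, pass-E 0, pass-S 0
  after 1 — PE[0][2] acc=0, pass-E 0, pass-S 0
  after 2 — PE[0][2] acc=4, pass-E 2, pass-S 4
Under OS (2×3), PE[0][2]:
  after 0 — PE[0][2] acc=0, pass-E 0, pass-S 0
  after 1 — PE[0][2] acc=0, pass-E 0, pass-S 0
  after 2 — PE[0][2] acc=4, pass-E 2, pass-S 2
Under RS (2×3), PE[0][2]:
  after 0 — PE[0][2] acc=0, pass-E 0, pass-S 0
  after 1 — PE[0][2] acc=0, pass-E 0, pass-S 0
  after 2 — PE[0][2] acc=50, pass-E 50, pass-S 1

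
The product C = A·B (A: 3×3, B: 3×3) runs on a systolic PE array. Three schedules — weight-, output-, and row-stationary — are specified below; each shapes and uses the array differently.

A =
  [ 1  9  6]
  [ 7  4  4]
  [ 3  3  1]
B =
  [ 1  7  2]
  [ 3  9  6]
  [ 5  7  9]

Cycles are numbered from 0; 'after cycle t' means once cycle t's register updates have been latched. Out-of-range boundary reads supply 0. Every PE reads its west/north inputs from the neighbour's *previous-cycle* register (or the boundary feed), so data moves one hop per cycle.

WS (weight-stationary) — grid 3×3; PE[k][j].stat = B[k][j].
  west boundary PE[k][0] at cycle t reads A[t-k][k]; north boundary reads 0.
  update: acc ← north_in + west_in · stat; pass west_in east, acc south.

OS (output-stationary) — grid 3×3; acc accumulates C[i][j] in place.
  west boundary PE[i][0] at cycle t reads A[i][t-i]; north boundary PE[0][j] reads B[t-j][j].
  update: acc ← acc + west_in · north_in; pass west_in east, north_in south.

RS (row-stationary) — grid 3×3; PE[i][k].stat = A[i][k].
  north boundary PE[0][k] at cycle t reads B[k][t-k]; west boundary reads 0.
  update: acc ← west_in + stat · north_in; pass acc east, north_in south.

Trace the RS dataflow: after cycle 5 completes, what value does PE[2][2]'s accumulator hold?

RS (3×3). Following PE[2][2] plus its west/north inputs:
  0: (1,2).acc=0  regs=<0,0>
  0: (2,1).acc=0  regs=<0,0>
  0: (2,2).acc=0  regs=<0,0>
  1: (1,2).acc=0  regs=<0,0>
  1: (2,1).acc=0  regs=<0,0>
  1: (2,2).acc=0  regs=<0,0>
  2: (1,2).acc=0  regs=<0,0>
  2: (2,1).acc=0  regs=<0,0>
  2: (2,2).acc=0  regs=<0,0>
  3: (1,2).acc=39  regs=<39,5>
  3: (2,1).acc=12  regs=<12,3>
  3: (2,2).acc=0  regs=<0,0>
  4: (1,2).acc=113  regs=<113,7>
  4: (2,1).acc=48  regs=<48,9>
  4: (2,2).acc=17  regs=<17,5>
  5: (1,2).acc=74  regs=<74,9>
  5: (2,1).acc=24  regs=<24,6>
  5: (2,2).acc=55  regs=<55,7>

PE[2][2].acc = 55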